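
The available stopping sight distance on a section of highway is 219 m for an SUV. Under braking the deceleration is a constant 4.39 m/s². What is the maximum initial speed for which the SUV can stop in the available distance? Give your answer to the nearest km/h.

Maximum speed ≈ 158 km/h

v²/(2a) = d ⇒ v = √(2 × 4.390 × 219) = √1922.82 = 43.8500 m/s.
43.8500 m/s × 3.6 = 157.860 km/h.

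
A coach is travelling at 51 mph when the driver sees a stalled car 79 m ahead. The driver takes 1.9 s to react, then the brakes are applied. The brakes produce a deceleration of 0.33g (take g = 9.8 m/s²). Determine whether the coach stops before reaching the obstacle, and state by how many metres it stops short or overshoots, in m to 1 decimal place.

No — it overshoots by 44.7 m

51 mph × 0.44704 = 22.7990 m/s.
a = 0.33 × 9.8 = 3.234 m/s².
Reaction distance = 22.7990 × 1.9 = 43.318 m.
Braking distance = v²/(2a) = 519.794 / 6.468 = 80.364 m.
Total stopping distance = 43.318 + 80.364 = 123.682 m, vs 79 m available — it cannot stop in time and overshoots by 123.682 − 79 = 44.682 m.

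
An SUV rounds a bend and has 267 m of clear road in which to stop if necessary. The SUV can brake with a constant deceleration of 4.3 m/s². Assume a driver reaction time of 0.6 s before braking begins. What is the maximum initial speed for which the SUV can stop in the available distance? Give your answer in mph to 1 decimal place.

Maximum speed ≈ 101.6 mph

Stopping distance: v·t_r + v²/(2a) = 267 with t_r = 0.6 s and a = 4.300 m/s².
So v² + 5.160 v − 2296.20 = 0.
Positive root: v = −a·t_r + √((a·t_r)² + 2a·d) = −2.580 + √(6.656 + 2296.20) = 45.4081 m/s.
45.4081 m/s ÷ 0.44704 = 101.575 mph.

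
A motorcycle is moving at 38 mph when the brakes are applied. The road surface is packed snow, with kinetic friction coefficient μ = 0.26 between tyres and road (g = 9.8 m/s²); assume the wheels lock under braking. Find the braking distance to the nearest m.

38 mph × 0.44704 = 16.9875 m/s.
a = μg = 0.26 × 9.8 = 2.548 m/s².
Braking distance = v²/(2a) = 16.9875² / (2 × 2.548) = 288.575 / 5.096 = 56.628 m.

Braking distance ≈ 57 m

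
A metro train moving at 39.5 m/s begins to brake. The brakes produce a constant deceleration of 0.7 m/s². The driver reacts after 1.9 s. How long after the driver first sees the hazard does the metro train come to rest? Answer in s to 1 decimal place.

Braking time = v/a = 39.5000 / 0.700 = 56.429 s.
Total = 1.9 + 56.429 = 58.329 s.

Total time ≈ 58.3 s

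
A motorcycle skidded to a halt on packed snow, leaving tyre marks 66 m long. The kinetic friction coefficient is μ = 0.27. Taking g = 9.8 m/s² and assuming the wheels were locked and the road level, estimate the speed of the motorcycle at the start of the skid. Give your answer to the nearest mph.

Initial speed ≈ 42 mph

Deceleration a = μg = 0.27 × 9.8 = 2.646 m/s².
v = √(2a·d) = √(2 × 2.646 × 66) = √349.272 = 18.6888 m/s.
= 18.6888 ÷ 0.44704 = 41.806 mph.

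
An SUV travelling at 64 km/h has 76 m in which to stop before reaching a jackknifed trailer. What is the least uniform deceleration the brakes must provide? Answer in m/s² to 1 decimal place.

Required deceleration ≈ 2.1 m/s²

64 km/h ÷ 3.6 = 17.7778 m/s.
v² = 2a·d ⇒ a = v²/(2d) = 17.7778² / (2 × 76.000) = 316.050 / 152.000 = 2.0793 m/s².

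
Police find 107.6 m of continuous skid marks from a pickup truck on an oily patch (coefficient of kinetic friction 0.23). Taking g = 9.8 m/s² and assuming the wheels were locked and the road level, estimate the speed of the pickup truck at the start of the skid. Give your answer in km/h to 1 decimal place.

Deceleration a = μg = 0.23 × 9.8 = 2.254 m/s².
v = √(2a·d) = √(2 × 2.254 × 107.6) = √485.061 = 22.0241 m/s.
= 22.0241 × 3.6 = 79.287 km/h.

Initial speed ≈ 79.3 km/h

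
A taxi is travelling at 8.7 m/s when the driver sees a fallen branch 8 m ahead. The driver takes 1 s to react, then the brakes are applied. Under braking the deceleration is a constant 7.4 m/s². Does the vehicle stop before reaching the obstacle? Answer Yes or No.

No

Reaction distance = 8.7000 × 1 = 8.700 m.
Braking distance = v²/(2a) = 75.690 / 14.800 = 5.114 m.
Total stopping distance = 8.700 + 5.114 = 13.814 m, vs 8 m available — it cannot stop in time and overshoots by 13.814 − 8 = 5.814 m.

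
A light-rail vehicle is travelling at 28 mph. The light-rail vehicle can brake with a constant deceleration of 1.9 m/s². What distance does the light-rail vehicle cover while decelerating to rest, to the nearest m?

28 mph × 0.44704 = 12.5171 m/s.
Braking distance = v²/(2a) = 12.5171² / (2 × 1.900) = 156.678 / 3.800 = 41.231 m.

Braking distance ≈ 41 m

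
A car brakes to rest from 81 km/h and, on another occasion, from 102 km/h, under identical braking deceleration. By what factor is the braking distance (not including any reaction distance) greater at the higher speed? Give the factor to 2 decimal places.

Braking distance d = v²/(2a), so with a fixed, d ∝ v².
Factor = (102/81)² = 1.2593² = 1.5858.

Factor ≈ 1.59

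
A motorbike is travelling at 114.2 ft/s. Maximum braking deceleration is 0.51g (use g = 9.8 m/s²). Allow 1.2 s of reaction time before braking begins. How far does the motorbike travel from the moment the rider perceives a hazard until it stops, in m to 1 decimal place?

Total stopping distance ≈ 163.0 m

114.2 ft/s × 0.3048 = 34.8082 m/s.
a = 0.51 × 9.8 = 4.998 m/s².
Reaction distance = v·t_r = 34.8082 × 1.2 = 41.770 m.
Braking distance = v²/(2a) = 34.8082² / (2 × 4.998) = 1211.611 / 9.996 = 121.210 m.
Total = 41.770 + 121.210 = 162.980 m.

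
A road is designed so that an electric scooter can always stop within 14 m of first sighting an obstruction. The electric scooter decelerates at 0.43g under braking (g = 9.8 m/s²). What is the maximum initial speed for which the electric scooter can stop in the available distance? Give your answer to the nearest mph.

Maximum speed ≈ 24 mph

a = 0.43 × 9.8 = 4.214 m/s².
v²/(2a) = d ⇒ v = √(2 × 4.214 × 14) = √117.99 = 10.8623 m/s.
10.8623 m/s ÷ 0.44704 = 24.298 mph.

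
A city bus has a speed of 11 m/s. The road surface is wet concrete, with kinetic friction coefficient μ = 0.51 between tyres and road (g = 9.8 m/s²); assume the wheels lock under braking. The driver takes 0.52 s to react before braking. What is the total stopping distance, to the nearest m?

Total stopping distance ≈ 18 m

a = μg = 0.51 × 9.8 = 4.998 m/s².
Reaction distance = v·t_r = 11.0000 × 0.52 = 5.720 m.
Braking distance = v²/(2a) = 11.0000² / (2 × 4.998) = 121.000 / 9.996 = 12.105 m.
Total = 5.720 + 12.105 = 17.825 m.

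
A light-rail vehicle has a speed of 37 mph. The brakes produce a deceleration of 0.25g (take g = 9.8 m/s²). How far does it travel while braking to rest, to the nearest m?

37 mph × 0.44704 = 16.5405 m/s.
a = 0.25 × 9.8 = 2.450 m/s².
Braking distance = v²/(2a) = 16.5405² / (2 × 2.450) = 273.588 / 4.900 = 55.834 m.

Braking distance ≈ 56 m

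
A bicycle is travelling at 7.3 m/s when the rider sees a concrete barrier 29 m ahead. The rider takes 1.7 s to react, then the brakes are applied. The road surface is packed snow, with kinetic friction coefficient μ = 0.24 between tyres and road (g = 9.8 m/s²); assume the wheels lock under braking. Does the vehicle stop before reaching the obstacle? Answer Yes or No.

Yes

a = μg = 0.24 × 9.8 = 2.352 m/s².
Reaction distance = 7.3000 × 1.7 = 12.410 m.
Braking distance = v²/(2a) = 53.290 / 4.704 = 11.329 m.
Total stopping distance = 12.410 + 11.329 = 23.739 m, vs 29 m available — it stops with 29 − 23.739 = 5.261 m to spare.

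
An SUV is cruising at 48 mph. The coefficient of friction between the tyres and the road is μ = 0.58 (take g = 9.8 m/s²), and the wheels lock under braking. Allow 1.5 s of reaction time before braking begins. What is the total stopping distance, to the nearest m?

Total stopping distance ≈ 73 m

48 mph × 0.44704 = 21.4579 m/s.
a = μg = 0.58 × 9.8 = 5.684 m/s².
Reaction distance = v·t_r = 21.4579 × 1.5 = 32.187 m.
Braking distance = v²/(2a) = 21.4579² / (2 × 5.684) = 460.441 / 11.368 = 40.503 m.
Total = 32.187 + 40.503 = 72.690 m.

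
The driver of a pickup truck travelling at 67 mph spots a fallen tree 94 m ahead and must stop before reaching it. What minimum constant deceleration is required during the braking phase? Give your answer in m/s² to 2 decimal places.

Required deceleration ≈ 4.77 m/s²

67 mph × 0.44704 = 29.9517 m/s.
v² = 2a·d ⇒ a = v²/(2d) = 29.9517² / (2 × 94.000) = 897.104 / 188.000 = 4.7718 m/s².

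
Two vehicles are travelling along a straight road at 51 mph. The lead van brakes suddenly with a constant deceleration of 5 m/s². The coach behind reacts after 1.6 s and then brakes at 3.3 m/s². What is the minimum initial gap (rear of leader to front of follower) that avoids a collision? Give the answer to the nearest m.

Minimum gap ≈ 63 m

51 mph × 0.44704 = 22.7990 m/s.
Leader travels v²/(2a_L) = 519.794 / 10.000 = 51.979 m before stopping.
Follower covers v·t_r = 22.7990 × 1.6 = 36.478 m while reacting, then v²/(2a_F) = 519.794 / 6.600 = 78.757 m while braking, for a total of 36.478 + 78.757 = 115.235 m.
Since a_F ≤ a_L and the follower starts braking later, the follower is never slower than the leader, so the closest approach is when both have stopped.
Minimum gap = 115.235 − 51.979 = 63.256 m.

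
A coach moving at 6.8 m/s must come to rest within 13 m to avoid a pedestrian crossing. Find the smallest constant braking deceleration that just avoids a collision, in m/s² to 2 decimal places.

v² = 2a·d ⇒ a = v²/(2d) = 6.8000² / (2 × 13.000) = 46.240 / 26.000 = 1.7785 m/s².

Required deceleration ≈ 1.78 m/s²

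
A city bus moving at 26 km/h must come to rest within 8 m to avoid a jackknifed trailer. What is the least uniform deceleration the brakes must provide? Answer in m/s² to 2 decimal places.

Required deceleration ≈ 3.26 m/s²

26 km/h ÷ 3.6 = 7.2222 m/s.
v² = 2a·d ⇒ a = v²/(2d) = 7.2222² / (2 × 8.000) = 52.160 / 16.000 = 3.2600 m/s².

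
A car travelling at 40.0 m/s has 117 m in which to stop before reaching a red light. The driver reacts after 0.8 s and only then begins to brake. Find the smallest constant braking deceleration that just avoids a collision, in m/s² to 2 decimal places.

Distance covered during reaction = 40.0000 × 0.8 = 32.000 m.
Distance available for braking: 117 − 32.000 = 85.000 m.
v² = 2a·d ⇒ a = v²/(2d) = 40.0000² / (2 × 85.000) = 1600.000 / 170.000 = 9.4118 m/s².

Required deceleration ≈ 9.41 m/s²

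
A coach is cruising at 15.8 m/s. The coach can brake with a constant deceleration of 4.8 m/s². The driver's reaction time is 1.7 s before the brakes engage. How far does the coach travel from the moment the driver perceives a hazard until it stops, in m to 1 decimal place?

Total stopping distance ≈ 52.9 m

Reaction distance = v·t_r = 15.8000 × 1.7 = 26.860 m.
Braking distance = v²/(2a) = 15.8000² / (2 × 4.800) = 249.640 / 9.600 = 26.004 m.
Total = 26.860 + 26.004 = 52.864 m.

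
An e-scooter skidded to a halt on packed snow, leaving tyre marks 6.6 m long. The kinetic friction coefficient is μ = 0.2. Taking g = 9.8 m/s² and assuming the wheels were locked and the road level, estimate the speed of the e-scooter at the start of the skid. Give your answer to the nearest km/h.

Deceleration a = μg = 0.2 × 9.8 = 1.960 m/s².
v = √(2a·d) = √(2 × 1.960 × 6.6) = √25.872 = 5.0865 m/s.
= 5.0865 × 3.6 = 18.311 km/h.

Initial speed ≈ 18 km/h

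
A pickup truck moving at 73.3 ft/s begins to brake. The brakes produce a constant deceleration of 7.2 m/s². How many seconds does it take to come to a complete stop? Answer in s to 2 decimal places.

Braking time ≈ 3.10 s

73.3 ft/s × 0.3048 = 22.3418 m/s.
Braking time = v/a = 22.3418 / 7.200 = 3.103 s.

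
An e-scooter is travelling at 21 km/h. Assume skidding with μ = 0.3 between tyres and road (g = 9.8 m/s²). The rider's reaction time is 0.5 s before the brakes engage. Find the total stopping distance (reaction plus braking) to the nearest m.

Total stopping distance ≈ 9 m

21 km/h ÷ 3.6 = 5.8333 m/s.
a = μg = 0.3 × 9.8 = 2.940 m/s².
Reaction distance = v·t_r = 5.8333 × 0.5 = 2.917 m.
Braking distance = v²/(2a) = 5.8333² / (2 × 2.940) = 34.027 / 5.880 = 5.787 m.
Total = 2.917 + 5.787 = 8.704 m.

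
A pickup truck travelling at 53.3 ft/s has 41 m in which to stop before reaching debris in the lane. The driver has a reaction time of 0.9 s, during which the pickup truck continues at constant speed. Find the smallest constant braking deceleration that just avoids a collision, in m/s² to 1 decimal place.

53.3 ft/s × 0.3048 = 16.2458 m/s.
Distance covered during reaction = 16.2458 × 0.9 = 14.621 m.
Distance available for braking: 41 − 14.621 = 26.379 m.
v² = 2a·d ⇒ a = v²/(2d) = 16.2458² / (2 × 26.379) = 263.926 / 52.758 = 5.0026 m/s².

Required deceleration ≈ 5.0 m/s²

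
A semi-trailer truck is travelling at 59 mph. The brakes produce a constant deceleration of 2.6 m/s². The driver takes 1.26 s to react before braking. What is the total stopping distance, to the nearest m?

Total stopping distance ≈ 167 m

59 mph × 0.44704 = 26.3754 m/s.
Reaction distance = v·t_r = 26.3754 × 1.26 = 33.233 m.
Braking distance = v²/(2a) = 26.3754² / (2 × 2.600) = 695.662 / 5.200 = 133.781 m.
Total = 33.233 + 133.781 = 167.014 m.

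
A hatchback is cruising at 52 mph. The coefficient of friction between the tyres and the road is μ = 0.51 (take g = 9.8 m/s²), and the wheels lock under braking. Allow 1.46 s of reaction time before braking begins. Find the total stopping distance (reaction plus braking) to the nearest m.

Total stopping distance ≈ 88 m

52 mph × 0.44704 = 23.2461 m/s.
a = μg = 0.51 × 9.8 = 4.998 m/s².
Reaction distance = v·t_r = 23.2461 × 1.46 = 33.939 m.
Braking distance = v²/(2a) = 23.2461² / (2 × 4.998) = 540.381 / 9.996 = 54.060 m.
Total = 33.939 + 54.060 = 87.999 m.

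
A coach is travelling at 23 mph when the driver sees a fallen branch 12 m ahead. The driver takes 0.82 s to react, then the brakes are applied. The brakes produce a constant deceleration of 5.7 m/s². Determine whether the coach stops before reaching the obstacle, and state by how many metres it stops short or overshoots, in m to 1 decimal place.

No — it overshoots by 5.7 m

23 mph × 0.44704 = 10.2819 m/s.
Reaction distance = 10.2819 × 0.82 = 8.431 m.
Braking distance = v²/(2a) = 105.717 / 11.400 = 9.273 m.
Total stopping distance = 8.431 + 9.273 = 17.704 m, vs 12 m available — it cannot stop in time and overshoots by 17.704 − 12 = 5.704 m.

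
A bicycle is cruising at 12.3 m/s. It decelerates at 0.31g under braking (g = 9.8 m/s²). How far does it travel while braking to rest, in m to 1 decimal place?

a = 0.31 × 9.8 = 3.038 m/s².
Braking distance = v²/(2a) = 12.3000² / (2 × 3.038) = 151.290 / 6.076 = 24.900 m.

Braking distance ≈ 24.9 m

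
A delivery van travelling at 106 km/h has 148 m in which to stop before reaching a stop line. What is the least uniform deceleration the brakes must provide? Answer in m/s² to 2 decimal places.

Required deceleration ≈ 2.93 m/s²

106 km/h ÷ 3.6 = 29.4444 m/s.
v² = 2a·d ⇒ a = v²/(2d) = 29.4444² / (2 × 148.000) = 866.973 / 296.000 = 2.9290 m/s².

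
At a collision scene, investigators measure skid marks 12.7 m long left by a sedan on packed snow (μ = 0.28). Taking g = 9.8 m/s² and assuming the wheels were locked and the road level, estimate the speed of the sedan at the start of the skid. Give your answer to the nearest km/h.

Deceleration a = μg = 0.28 × 9.8 = 2.744 m/s².
v = √(2a·d) = √(2 × 2.744 × 12.7) = √69.698 = 8.3485 m/s.
= 8.3485 × 3.6 = 30.055 km/h.

Initial speed ≈ 30 km/h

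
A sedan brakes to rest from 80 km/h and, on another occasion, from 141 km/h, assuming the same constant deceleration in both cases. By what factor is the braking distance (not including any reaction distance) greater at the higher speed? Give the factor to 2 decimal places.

Factor ≈ 3.11

Braking distance d = v²/(2a), so with a fixed, d ∝ v².
Factor = (141/80)² = 1.7625² = 3.1064.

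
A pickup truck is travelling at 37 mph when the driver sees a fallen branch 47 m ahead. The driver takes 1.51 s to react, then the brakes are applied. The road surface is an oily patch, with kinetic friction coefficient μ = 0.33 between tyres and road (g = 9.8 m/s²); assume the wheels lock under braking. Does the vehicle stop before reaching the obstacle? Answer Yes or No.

37 mph × 0.44704 = 16.5405 m/s.
a = μg = 0.33 × 9.8 = 3.234 m/s².
Reaction distance = 16.5405 × 1.51 = 24.976 m.
Braking distance = v²/(2a) = 273.588 / 6.468 = 42.299 m.
Total stopping distance = 24.976 + 42.299 = 67.275 m, vs 47 m available — it cannot stop in time and overshoots by 67.275 − 47 = 20.275 m.

No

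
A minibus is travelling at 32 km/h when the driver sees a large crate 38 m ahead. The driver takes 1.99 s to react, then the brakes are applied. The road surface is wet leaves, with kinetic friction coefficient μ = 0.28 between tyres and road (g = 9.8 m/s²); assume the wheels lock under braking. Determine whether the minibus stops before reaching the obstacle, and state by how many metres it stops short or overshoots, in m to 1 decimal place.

Yes — it stops 5.9 m short of the obstacle

32 km/h ÷ 3.6 = 8.8889 m/s.
a = μg = 0.28 × 9.8 = 2.744 m/s².
Reaction distance = 8.8889 × 1.99 = 17.689 m.
Braking distance = v²/(2a) = 79.013 / 5.488 = 14.397 m.
Total stopping distance = 17.689 + 14.397 = 32.086 m, vs 38 m available — it stops with 38 − 32.086 = 5.914 m to spare.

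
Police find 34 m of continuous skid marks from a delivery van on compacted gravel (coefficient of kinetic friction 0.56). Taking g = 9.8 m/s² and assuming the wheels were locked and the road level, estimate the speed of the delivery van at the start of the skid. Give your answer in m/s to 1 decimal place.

Initial speed ≈ 19.3 m/s

Deceleration a = μg = 0.56 × 9.8 = 5.488 m/s².
v = √(2a·d) = √(2 × 5.488 × 34) = √373.184 = 19.3180 m/s.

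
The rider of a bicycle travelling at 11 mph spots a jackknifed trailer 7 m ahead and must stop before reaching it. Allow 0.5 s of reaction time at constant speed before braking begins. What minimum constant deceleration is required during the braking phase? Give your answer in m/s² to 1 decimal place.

Required deceleration ≈ 2.7 m/s²

11 mph × 0.44704 = 4.9174 m/s.
Distance covered during reaction = 4.9174 × 0.5 = 2.459 m.
Distance available for braking: 7 − 2.459 = 4.541 m.
v² = 2a·d ⇒ a = v²/(2d) = 4.9174² / (2 × 4.541) = 24.181 / 9.082 = 2.6625 m/s².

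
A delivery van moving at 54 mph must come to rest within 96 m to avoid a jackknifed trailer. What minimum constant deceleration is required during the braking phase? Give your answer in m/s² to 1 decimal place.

54 mph × 0.44704 = 24.1402 m/s.
v² = 2a·d ⇒ a = v²/(2d) = 24.1402² / (2 × 96.000) = 582.749 / 192.000 = 3.0352 m/s².

Required deceleration ≈ 3.0 m/s²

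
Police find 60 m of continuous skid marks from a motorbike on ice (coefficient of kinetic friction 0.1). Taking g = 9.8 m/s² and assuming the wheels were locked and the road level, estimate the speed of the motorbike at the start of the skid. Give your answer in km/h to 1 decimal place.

Deceleration a = μg = 0.1 × 9.8 = 0.980 m/s².
v = √(2a·d) = √(2 × 0.980 × 60) = √117.600 = 10.8444 m/s.
= 10.8444 × 3.6 = 39.040 km/h.

Initial speed ≈ 39.0 km/h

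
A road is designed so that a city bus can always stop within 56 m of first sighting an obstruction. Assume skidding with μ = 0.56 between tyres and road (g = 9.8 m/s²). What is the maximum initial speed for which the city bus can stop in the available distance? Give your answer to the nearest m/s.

a = μg = 0.56 × 9.8 = 5.488 m/s².
v²/(2a) = d ⇒ v = √(2 × 5.488 × 56) = √614.66 = 24.7923 m/s.

Maximum speed ≈ 25 m/s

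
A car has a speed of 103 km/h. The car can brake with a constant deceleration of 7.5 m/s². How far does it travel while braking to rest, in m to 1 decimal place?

Braking distance ≈ 54.6 m

103 km/h ÷ 3.6 = 28.6111 m/s.
Braking distance = v²/(2a) = 28.6111² / (2 × 7.500) = 818.595 / 15.000 = 54.573 m.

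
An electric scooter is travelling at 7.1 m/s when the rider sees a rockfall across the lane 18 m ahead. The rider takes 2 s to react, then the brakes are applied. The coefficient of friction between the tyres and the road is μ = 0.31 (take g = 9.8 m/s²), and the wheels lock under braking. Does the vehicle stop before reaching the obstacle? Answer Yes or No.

No

a = μg = 0.31 × 9.8 = 3.038 m/s².
Reaction distance = 7.1000 × 2 = 14.200 m.
Braking distance = v²/(2a) = 50.410 / 6.076 = 8.297 m.
Total stopping distance = 14.200 + 8.297 = 22.497 m, vs 18 m available — it cannot stop in time and overshoots by 22.497 − 18 = 4.497 m.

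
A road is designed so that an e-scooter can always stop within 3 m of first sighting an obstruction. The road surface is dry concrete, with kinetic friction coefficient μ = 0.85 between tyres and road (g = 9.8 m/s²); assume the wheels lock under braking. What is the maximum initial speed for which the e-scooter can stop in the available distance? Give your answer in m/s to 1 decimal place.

Maximum speed ≈ 7.1 m/s

a = μg = 0.85 × 9.8 = 8.330 m/s².
v²/(2a) = d ⇒ v = √(2 × 8.330 × 3) = √49.98 = 7.0697 m/s.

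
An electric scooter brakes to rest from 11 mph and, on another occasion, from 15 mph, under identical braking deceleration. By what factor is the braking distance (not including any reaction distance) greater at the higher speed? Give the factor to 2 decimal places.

Braking distance d = v²/(2a), so with a fixed, d ∝ v².
Factor = (15/11)² = 1.3636² = 1.8594.

Factor ≈ 1.86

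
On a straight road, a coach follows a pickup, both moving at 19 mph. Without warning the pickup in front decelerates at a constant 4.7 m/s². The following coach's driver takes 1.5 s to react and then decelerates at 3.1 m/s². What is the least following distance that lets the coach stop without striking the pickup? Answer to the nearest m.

Minimum gap ≈ 17 m

19 mph × 0.44704 = 8.4938 m/s.
Leader travels v²/(2a_L) = 72.145 / 9.400 = 7.675 m before stopping.
Follower covers v·t_r = 8.4938 × 1.5 = 12.741 m while reacting, then v²/(2a_F) = 72.145 / 6.200 = 11.636 m while braking, for a total of 12.741 + 11.636 = 24.377 m.
Since a_F ≤ a_L and the follower starts braking later, the follower is never slower than the leader, so the closest approach is when both have stopped.
Minimum gap = 24.377 − 7.675 = 16.702 m.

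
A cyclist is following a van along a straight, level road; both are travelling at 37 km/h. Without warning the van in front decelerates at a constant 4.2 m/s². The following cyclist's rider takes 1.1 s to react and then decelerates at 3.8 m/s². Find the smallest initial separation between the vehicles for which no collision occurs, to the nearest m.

Minimum gap ≈ 13 m

37 km/h ÷ 3.6 = 10.2778 m/s.
Leader travels v²/(2a_L) = 105.633 / 8.400 = 12.575 m before stopping.
Follower covers v·t_r = 10.2778 × 1.1 = 11.306 m while reacting, then v²/(2a_F) = 105.633 / 7.600 = 13.899 m while braking, for a total of 11.306 + 13.899 = 25.205 m.
Since a_F ≤ a_L and the follower starts braking later, the follower is never slower than the leader, so the closest approach is when both have stopped.
Minimum gap = 25.205 − 12.575 = 12.630 m.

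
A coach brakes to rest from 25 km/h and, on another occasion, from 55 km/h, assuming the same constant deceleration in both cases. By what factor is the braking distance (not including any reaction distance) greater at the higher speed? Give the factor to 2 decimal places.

Braking distance d = v²/(2a), so with a fixed, d ∝ v².
Factor = (55/25)² = 2.2000² = 4.8400.

Factor ≈ 4.84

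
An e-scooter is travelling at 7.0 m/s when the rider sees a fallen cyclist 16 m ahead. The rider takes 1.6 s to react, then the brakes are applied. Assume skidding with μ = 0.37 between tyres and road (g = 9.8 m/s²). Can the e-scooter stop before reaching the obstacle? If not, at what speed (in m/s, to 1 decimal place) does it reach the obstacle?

a = μg = 0.37 × 9.8 = 3.626 m/s².
Reaction distance = 7.0000 × 1.6 = 11.200 m.
Braking distance needed to stop: v²/(2a) = 49.000 / 7.252 = 6.757 m, so total needed = 11.200 + 6.757 = 17.957 m > 16 m — it cannot stop.
Distance remaining when braking begins: 16 − 11.200 = 4.800 m.
v² = v₀² − 2a·d = 49.000 − 2 × 3.626 × 4.800 = 14.190 m²/s².
v = √14.190 = 3.767 m/s.

No — it strikes the obstacle at 3.8 m/s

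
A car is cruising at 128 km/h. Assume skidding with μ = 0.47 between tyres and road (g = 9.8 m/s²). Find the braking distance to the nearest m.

128 km/h ÷ 3.6 = 35.5556 m/s.
a = μg = 0.47 × 9.8 = 4.606 m/s².
Braking distance = v²/(2a) = 35.5556² / (2 × 4.606) = 1264.201 / 9.212 = 137.234 m.

Braking distance ≈ 137 m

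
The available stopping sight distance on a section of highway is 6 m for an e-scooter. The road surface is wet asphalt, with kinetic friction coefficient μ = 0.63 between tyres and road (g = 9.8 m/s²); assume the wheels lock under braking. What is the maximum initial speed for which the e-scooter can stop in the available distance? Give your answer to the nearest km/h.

Maximum speed ≈ 31 km/h

a = μg = 0.63 × 9.8 = 6.174 m/s².
v²/(2a) = d ⇒ v = √(2 × 6.174 × 6) = √74.09 = 8.6076 m/s.
8.6076 m/s × 3.6 = 30.987 km/h.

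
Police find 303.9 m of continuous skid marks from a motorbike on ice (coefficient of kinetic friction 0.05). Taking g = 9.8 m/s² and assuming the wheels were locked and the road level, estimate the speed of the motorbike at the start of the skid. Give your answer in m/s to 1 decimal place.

Initial speed ≈ 17.3 m/s

Deceleration a = μg = 0.05 × 9.8 = 0.490 m/s².
v = √(2a·d) = √(2 × 0.490 × 303.9) = √297.822 = 17.2575 m/s.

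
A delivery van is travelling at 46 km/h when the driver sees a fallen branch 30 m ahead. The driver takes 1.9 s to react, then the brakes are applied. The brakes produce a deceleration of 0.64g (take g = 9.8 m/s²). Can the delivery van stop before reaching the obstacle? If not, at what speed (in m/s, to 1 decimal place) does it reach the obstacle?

No — it strikes the obstacle at 9.6 m/s

46 km/h ÷ 3.6 = 12.7778 m/s.
a = 0.64 × 9.8 = 6.272 m/s².
Reaction distance = 12.7778 × 1.9 = 24.278 m.
Braking distance needed to stop: v²/(2a) = 163.272 / 12.544 = 13.016 m, so total needed = 24.278 + 13.016 = 37.294 m > 30 m — it cannot stop.
Distance remaining when braking begins: 30 − 24.278 = 5.722 m.
v² = v₀² − 2a·d = 163.272 − 2 × 6.272 × 5.722 = 91.495 m²/s².
v = √91.495 = 9.565 m/s.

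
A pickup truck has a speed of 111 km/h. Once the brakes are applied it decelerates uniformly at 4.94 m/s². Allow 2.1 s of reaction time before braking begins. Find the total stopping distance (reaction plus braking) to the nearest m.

111 km/h ÷ 3.6 = 30.8333 m/s.
Reaction distance = v·t_r = 30.8333 × 2.1 = 64.750 m.
Braking distance = v²/(2a) = 30.8333² / (2 × 4.940) = 950.692 / 9.880 = 96.224 m.
Total = 64.750 + 96.224 = 160.974 m.

Total stopping distance ≈ 161 m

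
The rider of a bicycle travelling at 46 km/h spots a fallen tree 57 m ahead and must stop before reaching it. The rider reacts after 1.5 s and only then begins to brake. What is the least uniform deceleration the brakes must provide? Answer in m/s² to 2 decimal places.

Required deceleration ≈ 2.16 m/s²

46 km/h ÷ 3.6 = 12.7778 m/s.
Distance covered during reaction = 12.7778 × 1.5 = 19.167 m.
Distance available for braking: 57 − 19.167 = 37.833 m.
v² = 2a·d ⇒ a = v²/(2d) = 12.7778² / (2 × 37.833) = 163.272 / 75.666 = 2.1578 m/s².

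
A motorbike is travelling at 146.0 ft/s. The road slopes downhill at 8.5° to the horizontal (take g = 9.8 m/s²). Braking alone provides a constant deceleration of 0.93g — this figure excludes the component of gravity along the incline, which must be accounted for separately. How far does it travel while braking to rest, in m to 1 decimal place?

146 ft/s × 0.3048 = 44.5008 m/s.
a = 0.93 × 9.8 = 9.114 m/s².
Gravity along the downhill slope reduces the braking deceleration: a_eff = 9.114 − 9.8·sin 8.5° = 9.114 − 1.449 = 7.665 m/s².
Braking distance = v²/(2a) = 44.5008² / (2 × 7.665) = 1980.321 / 15.330 = 129.179 m.

Braking distance ≈ 129.2 m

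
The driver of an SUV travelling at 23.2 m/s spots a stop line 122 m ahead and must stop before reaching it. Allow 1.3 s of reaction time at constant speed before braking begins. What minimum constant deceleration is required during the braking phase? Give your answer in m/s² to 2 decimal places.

Required deceleration ≈ 2.93 m/s²

Distance covered during reaction = 23.2000 × 1.3 = 30.160 m.
Distance available for braking: 122 − 30.160 = 91.840 m.
v² = 2a·d ⇒ a = v²/(2d) = 23.2000² / (2 × 91.840) = 538.240 / 183.680 = 2.9303 m/s².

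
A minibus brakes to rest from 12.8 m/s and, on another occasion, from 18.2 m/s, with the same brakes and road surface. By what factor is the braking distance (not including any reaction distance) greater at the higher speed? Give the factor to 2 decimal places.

Braking distance d = v²/(2a), so with a fixed, d ∝ v².
Factor = (18.2/12.8)² = 1.4219² = 2.0218.

Factor ≈ 2.02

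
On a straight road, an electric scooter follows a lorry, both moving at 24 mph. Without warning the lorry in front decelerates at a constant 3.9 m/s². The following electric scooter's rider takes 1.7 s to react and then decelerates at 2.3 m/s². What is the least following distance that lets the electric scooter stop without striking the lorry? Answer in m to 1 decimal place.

24 mph × 0.44704 = 10.7290 m/s.
Leader travels v²/(2a_L) = 115.111 / 7.800 = 14.758 m before stopping.
Follower covers v·t_r = 10.7290 × 1.7 = 18.239 m while reacting, then v²/(2a_F) = 115.111 / 4.600 = 25.024 m while braking, for a total of 18.239 + 25.024 = 43.263 m.
Since a_F ≤ a_L and the follower starts braking later, the follower is never slower than the leader, so the closest approach is when both have stopped.
Minimum gap = 43.263 − 14.758 = 28.505 m.

Minimum gap ≈ 28.5 m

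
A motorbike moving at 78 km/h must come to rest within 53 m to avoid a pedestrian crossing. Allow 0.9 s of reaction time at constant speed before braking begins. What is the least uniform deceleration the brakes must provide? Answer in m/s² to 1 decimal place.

78 km/h ÷ 3.6 = 21.6667 m/s.
Distance covered during reaction = 21.6667 × 0.9 = 19.500 m.
Distance available for braking: 53 − 19.500 = 33.500 m.
v² = 2a·d ⇒ a = v²/(2d) = 21.6667² / (2 × 33.500) = 469.446 / 67.000 = 7.0067 m/s².

Required deceleration ≈ 7.0 m/s²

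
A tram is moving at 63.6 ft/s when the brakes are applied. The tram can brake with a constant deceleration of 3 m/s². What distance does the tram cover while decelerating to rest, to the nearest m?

63.6 ft/s × 0.3048 = 19.3853 m/s.
Braking distance = v²/(2a) = 19.3853² / (2 × 3.000) = 375.790 / 6.000 = 62.632 m.

Braking distance ≈ 63 m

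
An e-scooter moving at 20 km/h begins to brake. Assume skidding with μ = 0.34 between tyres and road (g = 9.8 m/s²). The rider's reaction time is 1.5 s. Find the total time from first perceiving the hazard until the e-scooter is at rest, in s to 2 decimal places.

Total time ≈ 3.17 s

20 km/h ÷ 3.6 = 5.5556 m/s.
a = μg = 0.34 × 9.8 = 3.332 m/s².
Braking time = v/a = 5.5556 / 3.332 = 1.667 s.
Total = 1.5 + 1.667 = 3.167 s.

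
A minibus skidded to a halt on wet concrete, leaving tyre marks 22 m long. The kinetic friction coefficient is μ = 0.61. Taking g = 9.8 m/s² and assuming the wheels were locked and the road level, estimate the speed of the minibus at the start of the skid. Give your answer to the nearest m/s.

Deceleration a = μg = 0.61 × 9.8 = 5.978 m/s².
v = √(2a·d) = √(2 × 5.978 × 22) = √263.032 = 16.2183 m/s.

Initial speed ≈ 16 m/s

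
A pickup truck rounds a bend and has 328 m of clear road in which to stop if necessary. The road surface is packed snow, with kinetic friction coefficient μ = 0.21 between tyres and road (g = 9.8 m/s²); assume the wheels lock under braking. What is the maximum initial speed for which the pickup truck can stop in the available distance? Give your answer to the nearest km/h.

Maximum speed ≈ 132 km/h

a = μg = 0.21 × 9.8 = 2.058 m/s².
v²/(2a) = d ⇒ v = √(2 × 2.058 × 328) = √1350.05 = 36.7430 m/s.
36.7430 m/s × 3.6 = 132.275 km/h.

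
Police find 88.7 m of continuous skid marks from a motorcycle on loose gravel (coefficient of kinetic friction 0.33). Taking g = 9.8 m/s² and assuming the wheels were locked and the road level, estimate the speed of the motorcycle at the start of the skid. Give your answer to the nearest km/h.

Deceleration a = μg = 0.33 × 9.8 = 3.234 m/s².
v = √(2a·d) = √(2 × 3.234 × 88.7) = √573.712 = 23.9523 m/s.
= 23.9523 × 3.6 = 86.228 km/h.

Initial speed ≈ 86 km/h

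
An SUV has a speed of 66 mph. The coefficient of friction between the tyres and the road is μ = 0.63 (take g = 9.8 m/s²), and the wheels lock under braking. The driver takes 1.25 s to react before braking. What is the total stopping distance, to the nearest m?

66 mph × 0.44704 = 29.5046 m/s.
a = μg = 0.63 × 9.8 = 6.174 m/s².
Reaction distance = v·t_r = 29.5046 × 1.25 = 36.881 m.
Braking distance = v²/(2a) = 29.5046² / (2 × 6.174) = 870.521 / 12.348 = 70.499 m.
Total = 36.881 + 70.499 = 107.380 m.

Total stopping distance ≈ 107 m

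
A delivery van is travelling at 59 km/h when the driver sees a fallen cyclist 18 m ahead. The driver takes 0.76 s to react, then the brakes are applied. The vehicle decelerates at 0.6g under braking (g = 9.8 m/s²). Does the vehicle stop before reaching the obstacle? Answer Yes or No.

59 km/h ÷ 3.6 = 16.3889 m/s.
a = 0.6 × 9.8 = 5.880 m/s².
Reaction distance = 16.3889 × 0.76 = 12.456 m.
Braking distance = v²/(2a) = 268.596 / 11.760 = 22.840 m.
Total stopping distance = 12.456 + 22.840 = 35.296 m, vs 18 m available — it cannot stop in time and overshoots by 35.296 − 18 = 17.296 m.

No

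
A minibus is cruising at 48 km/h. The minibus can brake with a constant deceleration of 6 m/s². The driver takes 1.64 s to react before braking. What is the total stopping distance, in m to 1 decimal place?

Total stopping distance ≈ 36.7 m

48 km/h ÷ 3.6 = 13.3333 m/s.
Reaction distance = v·t_r = 13.3333 × 1.64 = 21.867 m.
Braking distance = v²/(2a) = 13.3333² / (2 × 6.000) = 177.777 / 12.000 = 14.815 m.
Total = 21.867 + 14.815 = 36.682 m.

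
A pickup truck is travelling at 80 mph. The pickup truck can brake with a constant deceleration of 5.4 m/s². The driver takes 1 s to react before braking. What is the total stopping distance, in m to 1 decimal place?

Total stopping distance ≈ 154.2 m

80 mph × 0.44704 = 35.7632 m/s.
Reaction distance = v·t_r = 35.7632 × 1 = 35.763 m.
Braking distance = v²/(2a) = 35.7632² / (2 × 5.400) = 1279.006 / 10.800 = 118.426 m.
Total = 35.763 + 118.426 = 154.189 m.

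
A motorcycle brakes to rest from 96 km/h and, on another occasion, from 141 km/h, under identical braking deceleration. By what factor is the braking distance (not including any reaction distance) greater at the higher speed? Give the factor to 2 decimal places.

Braking distance d = v²/(2a), so with a fixed, d ∝ v².
Factor = (141/96)² = 1.4688² = 2.1574.

Factor ≈ 2.16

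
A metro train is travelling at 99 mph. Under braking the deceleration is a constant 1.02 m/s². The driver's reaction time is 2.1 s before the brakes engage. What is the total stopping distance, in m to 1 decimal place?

Total stopping distance ≈ 1053.1 m

99 mph × 0.44704 = 44.2570 m/s.
Reaction distance = v·t_r = 44.2570 × 2.1 = 92.940 m.
Braking distance = v²/(2a) = 44.2570² / (2 × 1.020) = 1958.682 / 2.040 = 960.138 m.
Total = 92.940 + 960.138 = 1053.078 m.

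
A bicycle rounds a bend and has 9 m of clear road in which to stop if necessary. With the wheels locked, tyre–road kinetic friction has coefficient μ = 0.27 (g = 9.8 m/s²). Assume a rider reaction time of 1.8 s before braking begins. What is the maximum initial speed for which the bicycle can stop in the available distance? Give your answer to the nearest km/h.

Maximum speed ≈ 13 km/h

a = μg = 0.27 × 9.8 = 2.646 m/s².
Stopping distance: v·t_r + v²/(2a) = 9 with t_r = 1.8 s and a = 2.646 m/s².
So v² + 9.526 v − 47.63 = 0.
Positive root: v = −a·t_r + √((a·t_r)² + 2a·d) = −4.763 + √(22.686 + 47.63) = 3.6225 m/s.
3.6225 m/s × 3.6 = 13.041 km/h.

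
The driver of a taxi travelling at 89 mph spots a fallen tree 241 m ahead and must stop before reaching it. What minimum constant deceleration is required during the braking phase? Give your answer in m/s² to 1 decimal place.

Required deceleration ≈ 3.3 m/s²

89 mph × 0.44704 = 39.7866 m/s.
v² = 2a·d ⇒ a = v²/(2d) = 39.7866² / (2 × 241.000) = 1582.974 / 482.000 = 3.2842 m/s².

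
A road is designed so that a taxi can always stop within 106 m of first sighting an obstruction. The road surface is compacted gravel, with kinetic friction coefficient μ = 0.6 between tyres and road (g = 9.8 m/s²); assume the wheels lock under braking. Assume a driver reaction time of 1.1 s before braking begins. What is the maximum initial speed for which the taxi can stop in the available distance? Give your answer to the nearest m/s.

Maximum speed ≈ 29 m/s

a = μg = 0.6 × 9.8 = 5.880 m/s².
Stopping distance: v·t_r + v²/(2a) = 106 with t_r = 1.1 s and a = 5.880 m/s².
So v² + 12.936 v − 1246.56 = 0.
Positive root: v = −a·t_r + √((a·t_r)² + 2a·d) = −6.468 + √(41.835 + 1246.56) = 29.4262 m/s.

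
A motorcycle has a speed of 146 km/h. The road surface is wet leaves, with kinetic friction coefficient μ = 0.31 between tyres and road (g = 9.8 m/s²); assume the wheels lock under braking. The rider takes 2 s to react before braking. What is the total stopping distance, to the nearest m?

146 km/h ÷ 3.6 = 40.5556 m/s.
a = μg = 0.31 × 9.8 = 3.038 m/s².
Reaction distance = v·t_r = 40.5556 × 2 = 81.111 m.
Braking distance = v²/(2a) = 40.5556² / (2 × 3.038) = 1644.757 / 6.076 = 270.697 m.
Total = 81.111 + 270.697 = 351.808 m.

Total stopping distance ≈ 352 m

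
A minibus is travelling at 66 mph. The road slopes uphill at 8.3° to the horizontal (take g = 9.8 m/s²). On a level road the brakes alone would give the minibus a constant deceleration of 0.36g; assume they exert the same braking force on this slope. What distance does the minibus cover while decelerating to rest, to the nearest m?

Braking distance ≈ 88 m

66 mph × 0.44704 = 29.5046 m/s.
a = 0.36 × 9.8 = 3.528 m/s².
Gravity along the uphill slope adds to the braking deceleration: a_eff = 3.528 + 9.8·sin 8.3° = 3.528 + 1.415 = 4.943 m/s².
Braking distance = v²/(2a) = 29.5046² / (2 × 4.943) = 870.521 / 9.886 = 88.056 m.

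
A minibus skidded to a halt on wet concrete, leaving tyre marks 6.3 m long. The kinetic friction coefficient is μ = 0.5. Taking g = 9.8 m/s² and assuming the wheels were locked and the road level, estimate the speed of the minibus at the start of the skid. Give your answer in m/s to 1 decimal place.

Initial speed ≈ 7.9 m/s

Deceleration a = μg = 0.5 × 9.8 = 4.900 m/s².
v = √(2a·d) = √(2 × 4.900 × 6.3) = √61.740 = 7.8575 m/s.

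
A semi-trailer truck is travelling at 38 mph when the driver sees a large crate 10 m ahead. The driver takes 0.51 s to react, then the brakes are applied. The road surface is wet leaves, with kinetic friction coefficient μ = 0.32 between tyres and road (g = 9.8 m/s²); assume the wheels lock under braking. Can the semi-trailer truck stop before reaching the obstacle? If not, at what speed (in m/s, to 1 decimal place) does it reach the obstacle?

No — it strikes the obstacle at 16.7 m/s

38 mph × 0.44704 = 16.9875 m/s.
a = μg = 0.32 × 9.8 = 3.136 m/s².
Reaction distance = 16.9875 × 0.51 = 8.664 m.
Braking distance needed to stop: v²/(2a) = 288.575 / 6.272 = 46.010 m, so total needed = 8.664 + 46.010 = 54.674 m > 10 m — it cannot stop.
Distance remaining when braking begins: 10 − 8.664 = 1.336 m.
v² = v₀² − 2a·d = 288.575 − 2 × 3.136 × 1.336 = 280.196 m²/s².
v = √280.196 = 16.739 m/s.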